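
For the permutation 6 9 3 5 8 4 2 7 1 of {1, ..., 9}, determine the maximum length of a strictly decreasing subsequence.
5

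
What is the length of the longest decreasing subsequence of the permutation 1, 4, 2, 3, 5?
2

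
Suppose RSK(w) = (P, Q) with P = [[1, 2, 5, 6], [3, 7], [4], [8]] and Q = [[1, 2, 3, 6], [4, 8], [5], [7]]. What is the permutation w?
1 4 8 5 3 7 2 6

Reverse the RSK construction: for i from n down to 1, find the cell of Q containing i, remove the entry at that cell from P, and reverse-bump it up through P; the value ejected from row 1 is w(i).

Step i=8: Q has 8 at row 2, column 2; remove 7 from row 2 of P and reverse-bump: 7 enters row 1 and ejects 6. So w(8) = 6. P is now [[1, 2, 5, 7], [3], [4], [8]].
Step i=7: Q has 7 at row 4, column 1; remove 8 from row 4 of P and reverse-bump: 8 enters row 3 and ejects 4; 4 enters row 2 and ejects 3; 3 enters row 1 and ejects 2. So w(7) = 2. P is now [[1, 3, 5, 7], [4], [8]].
Step i=6: Q has 6 at row 1, column 4; remove that cell from P, ejecting 7. So w(6) = 7. P is now [[1, 3, 5], [4], [8]].
Step i=5: Q has 5 at row 3, column 1; remove 8 from row 3 of P and reverse-bump: 8 enters row 2 and ejects 4; 4 enters row 1 and ejects 3. So w(5) = 3. P is now [[1, 4, 5], [8]].
Step i=4: Q has 4 at row 2, column 1; remove 8 from row 2 of P and reverse-bump: 8 enters row 1 and ejects 5. So w(4) = 5. P is now [[1, 4, 8]].
Step i=3: Q has 3 at row 1, column 3; remove that cell from P, ejecting 8. So w(3) = 8. P is now [[1, 4]].
Step i=2: Q has 2 at row 1, column 2; remove that cell from P, ejecting 4. So w(2) = 4. P is now [[1]].
Step i=1: Q has 1 at row 1, column 1; remove that cell from P, ejecting 1. So w(1) = 1. P is now [].

So w = 1 4 8 5 3 7 2 6.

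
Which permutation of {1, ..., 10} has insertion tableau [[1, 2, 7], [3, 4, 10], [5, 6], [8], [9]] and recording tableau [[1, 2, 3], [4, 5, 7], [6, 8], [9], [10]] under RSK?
5 9 10 3 6 1 8 7 4 2

Reverse RSK: for i = n, n-1, ..., 1, locate i in Q, remove the corresponding corner cell from P, and reverse-bump its entry up through P; the value ejected from row 1 is w(i).

So w = 5 9 10 3 6 1 8 7 4 2.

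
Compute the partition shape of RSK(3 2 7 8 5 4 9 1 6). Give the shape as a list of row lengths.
[4, 3, 1, 1]

Row-insert each entry into an empty tableau.

After inserting 3: P = [[3]].
After inserting 2: P = [[2], [3]].
After inserting 7: P = [[2, 7], [3]].
After inserting 8: P = [[2, 7, 8], [3]].
After inserting 5: P = [[2, 5, 8], [3, 7]].
After inserting 4: P = [[2, 4, 8], [3, 5], [7]].
After inserting 9: P = [[2, 4, 8, 9], [3, 5], [7]].
After inserting 1: P = [[1, 4, 8, 9], [2, 5], [3], [7]].
After inserting 6: P = [[1, 4, 6, 9], [2, 5, 8], [3], [7]].

The final insertion tableau P = [[1, 4, 6, 9], [2, 5, 8], [3], [7]] has shape [4, 3, 1, 1].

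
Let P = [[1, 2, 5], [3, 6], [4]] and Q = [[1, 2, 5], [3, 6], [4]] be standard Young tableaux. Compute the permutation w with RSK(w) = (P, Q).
1 4 3 2 6 5

Reverse the RSK construction: for i from n down to 1, find the cell of Q containing i, remove the entry at that cell from P, and reverse-bump it up through P; the value ejected from row 1 is w(i).

Step i=6: Q has 6 at row 2, column 2; remove 6 from row 2 of P and reverse-bump: 6 enters row 1 and ejects 5. So w(6) = 5. P is now [[1, 2, 6], [3], [4]].
Step i=5: Q has 5 at row 1, column 3; remove that cell from P, ejecting 6. So w(5) = 6. P is now [[1, 2], [3], [4]].
Step i=4: Q has 4 at row 3, column 1; remove 4 from row 3 of P and reverse-bump: 4 enters row 2 and ejects 3; 3 enters row 1 and ejects 2. So w(4) = 2. P is now [[1, 3], [4]].
Step i=3: Q has 3 at row 2, column 1; remove 4 from row 2 of P and reverse-bump: 4 enters row 1 and ejects 3. So w(3) = 3. P is now [[1, 4]].
Step i=2: Q has 2 at row 1, column 2; remove that cell from P, ejecting 4. So w(2) = 4. P is now [[1]].
Step i=1: Q has 1 at row 1, column 1; remove that cell from P, ejecting 1. So w(1) = 1. P is now [].

So w = 1 4 3 2 6 5.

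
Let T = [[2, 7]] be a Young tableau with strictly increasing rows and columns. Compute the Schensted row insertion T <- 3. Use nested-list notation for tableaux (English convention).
[[2, 3], [7]]

In row 1, 3 replaces 7 (the leftmost entry greater than 3); 7 is bumped to row 2. 7 starts a new row 2. The new tableau is [[2, 3], [7]].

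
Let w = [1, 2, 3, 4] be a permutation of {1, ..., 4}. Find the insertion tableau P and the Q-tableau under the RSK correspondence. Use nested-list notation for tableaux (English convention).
Insert each entry of the permutation into P by Schensted row insertion, recording in Q the position of each new cell.

Insert 1: appended to row 1. P = [[1]].
Insert 2: appended to row 1. P = [[1, 2]].
Insert 3: appended to row 1. P = [[1, 2, 3]].
Insert 4: appended to row 1. P = [[1, 2, 3, 4]].

So P = [[1, 2, 3, 4]], Q = [[1, 2, 3, 4]].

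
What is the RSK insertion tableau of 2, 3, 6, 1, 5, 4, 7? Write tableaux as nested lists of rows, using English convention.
P = [[1, 3, 4, 7], [2, 5], [6]]

After inserting 2: P = [[2]].
After inserting 3: P = [[2, 3]].
After inserting 6: P = [[2, 3, 6]].
After inserting 1: P = [[1, 3, 6], [2]].
After inserting 5: P = [[1, 3, 5], [2, 6]].
After inserting 4: P = [[1, 3, 4], [2, 5], [6]].
After inserting 7: P = [[1, 3, 4, 7], [2, 5], [6]].

So P = [[1, 3, 4, 7], [2, 5], [6]].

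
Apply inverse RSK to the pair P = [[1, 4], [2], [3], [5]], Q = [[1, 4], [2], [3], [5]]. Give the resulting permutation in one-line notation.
Reverse the RSK construction: for i from n down to 1, find the cell of Q containing i, remove the entry at that cell from P, and reverse-bump it up through P; the value ejected from row 1 is w(i).

Step i=5: Q has 5 at row 4, column 1; remove 5 from row 4 of P and reverse-bump: 5 enters row 3 and ejects 3; 3 enters row 2 and ejects 2; 2 enters row 1 and ejects 1. So w(5) = 1. P is now [[2, 4], [3], [5]].
Step i=4: Q has 4 at row 1, column 2; remove that cell from P, ejecting 4. So w(4) = 4. P is now [[2], [3], [5]].
Step i=3: Q has 3 at row 3, column 1; remove 5 from row 3 of P and reverse-bump: 5 enters row 2 and ejects 3; 3 enters row 1 and ejects 2. So w(3) = 2. P is now [[3], [5]].
Step i=2: Q has 2 at row 2, column 1; remove 5 from row 2 of P and reverse-bump: 5 enters row 1 and ejects 3. So w(2) = 3. P is now [[5]].
Step i=1: Q has 1 at row 1, column 1; remove that cell from P, ejecting 5. So w(1) = 5. P is now [].

So w = 5 3 2 4 1.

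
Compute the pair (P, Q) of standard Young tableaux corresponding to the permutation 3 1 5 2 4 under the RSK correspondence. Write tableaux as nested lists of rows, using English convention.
P = [[1, 2, 4], [3, 5]], Q = [[1, 3, 5], [2, 4]]

Insert each entry of the permutation into P by Schensted row insertion, recording in Q the position of each new cell.

Insert 3: appended to row 1. P = [[3]], Q = [[1]].
Insert 1: 1 bumps 3 from row 1; 3 starts row 2. P = [[1], [3]], Q = [[1], [2]].
Insert 5: appended to row 1. P = [[1, 5], [3]], Q = [[1, 3], [2]].
Insert 2: 2 bumps 5 from row 1; 5 appends to row 2. P = [[1, 2], [3, 5]], Q = [[1, 3], [2, 4]].
Insert 4: appended to row 1. P = [[1, 2, 4], [3, 5]], Q = [[1, 3, 5], [2, 4]].

So P = [[1, 2, 4], [3, 5]], Q = [[1, 3, 5], [2, 4]].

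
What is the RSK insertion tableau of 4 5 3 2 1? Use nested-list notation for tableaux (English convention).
After inserting 4: P = [[4]].
After inserting 5: P = [[4, 5]].
After inserting 3: P = [[3, 5], [4]].
After inserting 2: P = [[2, 5], [3], [4]].
After inserting 1: P = [[1, 5], [2], [3], [4]].

So P = [[1, 5], [2], [3], [4]].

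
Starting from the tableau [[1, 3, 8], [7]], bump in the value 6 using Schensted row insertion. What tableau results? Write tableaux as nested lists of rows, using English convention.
In row 1, 6 replaces 8 (the leftmost entry greater than 6); 8 is bumped to row 2. 8 is appended to row 2. The new tableau is [[1, 3, 6], [7, 8]].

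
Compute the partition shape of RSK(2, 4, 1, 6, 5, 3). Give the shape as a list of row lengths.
Row-insert each entry into an empty tableau.

After inserting 2: P = [[2]].
After inserting 4: P = [[2, 4]].
After inserting 1: P = [[1, 4], [2]].
After inserting 6: P = [[1, 4, 6], [2]].
After inserting 5: P = [[1, 4, 5], [2, 6]].
After inserting 3: P = [[1, 3, 5], [2, 4], [6]].

The final insertion tableau P = [[1, 3, 5], [2, 4], [6]] has shape [3, 2, 1].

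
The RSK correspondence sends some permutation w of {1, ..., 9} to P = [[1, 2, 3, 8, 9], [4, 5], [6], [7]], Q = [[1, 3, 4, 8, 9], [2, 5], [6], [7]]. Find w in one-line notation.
Reverse the RSK construction: for i from n down to 1, find the cell of Q containing i, remove the entry at that cell from P, and reverse-bump it up through P; the value ejected from row 1 is w(i).

Step i=9: Q has 9 at row 1, column 5; remove that cell from P, ejecting 9. So w(9) = 9. P is now [[1, 2, 3, 8], [4, 5], [6], [7]].
Step i=8: Q has 8 at row 1, column 4; remove that cell from P, ejecting 8. So w(8) = 8. P is now [[1, 2, 3], [4, 5], [6], [7]].
Step i=7: Q has 7 at row 4, column 1; remove 7 from row 4 of P and reverse-bump: 7 enters row 3 and ejects 6; 6 enters row 2 and ejects 5; 5 enters row 1 and ejects 3. So w(7) = 3. P is now [[1, 2, 5], [4, 6], [7]].
Step i=6: Q has 6 at row 3, column 1; remove 7 from row 3 of P and reverse-bump: 7 enters row 2 and ejects 6; 6 enters row 1 and ejects 5. So w(6) = 5. P is now [[1, 2, 6], [4, 7]].
Step i=5: Q has 5 at row 2, column 2; remove 7 from row 2 of P and reverse-bump: 7 enters row 1 and ejects 6. So w(5) = 6. P is now [[1, 2, 7], [4]].
Step i=4: Q has 4 at row 1, column 3; remove that cell from P, ejecting 7. So w(4) = 7. P is now [[1, 2], [4]].
Step i=3: Q has 3 at row 1, column 2; remove that cell from P, ejecting 2. So w(3) = 2. P is now [[1], [4]].
Step i=2: Q has 2 at row 2, column 1; remove 4 from row 2 of P and reverse-bump: 4 enters row 1 and ejects 1. So w(2) = 1. P is now [[4]].
Step i=1: Q has 1 at row 1, column 1; remove that cell from P, ejecting 4. So w(1) = 4. P is now [].

So w = 4 1 2 7 6 5 3 8 9.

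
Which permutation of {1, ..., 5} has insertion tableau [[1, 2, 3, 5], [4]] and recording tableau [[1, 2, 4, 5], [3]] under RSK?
Reverse the RSK construction: for i from n down to 1, find the cell of Q containing i, remove the entry at that cell from P, and reverse-bump it up through P; the value ejected from row 1 is w(i).

Step i=5: Q has 5 at row 1, column 4; remove that cell from P, ejecting 5. So w(5) = 5. P is now [[1, 2, 3], [4]].
Step i=4: Q has 4 at row 1, column 3; remove that cell from P, ejecting 3. So w(4) = 3. P is now [[1, 2], [4]].
Step i=3: Q has 3 at row 2, column 1; remove 4 from row 2 of P and reverse-bump: 4 enters row 1 and ejects 2. So w(3) = 2. P is now [[1, 4]].
Step i=2: Q has 2 at row 1, column 2; remove that cell from P, ejecting 4. So w(2) = 4. P is now [[1]].
Step i=1: Q has 1 at row 1, column 1; remove that cell from P, ejecting 1. So w(1) = 1. P is now [].

So w = 1 4 2 3 5.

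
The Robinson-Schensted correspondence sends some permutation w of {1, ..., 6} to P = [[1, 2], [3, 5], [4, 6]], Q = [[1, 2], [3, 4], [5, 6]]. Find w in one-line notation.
4 6 3 5 1 2

Reverse the RSK construction: for i from n down to 1, find the cell of Q containing i, remove the entry at that cell from P, and reverse-bump it up through P; the value ejected from row 1 is w(i).

Step i=6: Q has 6 at row 3, column 2; remove 6 from row 3 of P and reverse-bump: 6 enters row 2 and ejects 5; 5 enters row 1 and ejects 2. So w(6) = 2. P is now [[1, 5], [3, 6], [4]].
Step i=5: Q has 5 at row 3, column 1; remove 4 from row 3 of P and reverse-bump: 4 enters row 2 and ejects 3; 3 enters row 1 and ejects 1. So w(5) = 1. P is now [[3, 5], [4, 6]].
Step i=4: Q has 4 at row 2, column 2; remove 6 from row 2 of P and reverse-bump: 6 enters row 1 and ejects 5. So w(4) = 5. P is now [[3, 6], [4]].
Step i=3: Q has 3 at row 2, column 1; remove 4 from row 2 of P and reverse-bump: 4 enters row 1 and ejects 3. So w(3) = 3. P is now [[4, 6]].
Step i=2: Q has 2 at row 1, column 2; remove that cell from P, ejecting 6. So w(2) = 6. P is now [[4]].
Step i=1: Q has 1 at row 1, column 1; remove that cell from P, ejecting 4. So w(1) = 4. P is now [].

So w = 4 6 3 5 1 2.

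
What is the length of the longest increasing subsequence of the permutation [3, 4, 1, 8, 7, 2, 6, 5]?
3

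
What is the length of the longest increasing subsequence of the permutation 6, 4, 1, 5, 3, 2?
2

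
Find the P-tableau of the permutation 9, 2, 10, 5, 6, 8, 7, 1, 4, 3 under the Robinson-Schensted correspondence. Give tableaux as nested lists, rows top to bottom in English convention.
P = [[1, 3, 6, 7], [2, 4], [5, 10], [8], [9]]

After inserting 9: P = [[9]].
After inserting 2: P = [[2], [9]].
After inserting 10: P = [[2, 10], [9]].
After inserting 5: P = [[2, 5], [9, 10]].
After inserting 6: P = [[2, 5, 6], [9, 10]].
After inserting 8: P = [[2, 5, 6, 8], [9, 10]].
After inserting 7: P = [[2, 5, 6, 7], [8, 10], [9]].
After inserting 1: P = [[1, 5, 6, 7], [2, 10], [8], [9]].
After inserting 4: P = [[1, 4, 6, 7], [2, 5], [8, 10], [9]].
After inserting 3: P = [[1, 3, 6, 7], [2, 4], [5, 10], [8], [9]].

So P = [[1, 3, 6, 7], [2, 4], [5, 10], [8], [9]].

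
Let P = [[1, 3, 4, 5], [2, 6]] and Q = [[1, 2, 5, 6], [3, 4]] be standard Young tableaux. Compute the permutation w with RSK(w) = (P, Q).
2 6 1 3 4 5

Reverse the RSK construction: for i from n down to 1, find the cell of Q containing i, remove the entry at that cell from P, and reverse-bump it up through P; the value ejected from row 1 is w(i).

Step i=6: Q has 6 at row 1, column 4; remove that cell from P, ejecting 5. So w(6) = 5. P is now [[1, 3, 4], [2, 6]].
Step i=5: Q has 5 at row 1, column 3; remove that cell from P, ejecting 4. So w(5) = 4. P is now [[1, 3], [2, 6]].
Step i=4: Q has 4 at row 2, column 2; remove 6 from row 2 of P and reverse-bump: 6 enters row 1 and ejects 3. So w(4) = 3. P is now [[1, 6], [2]].
Step i=3: Q has 3 at row 2, column 1; remove 2 from row 2 of P and reverse-bump: 2 enters row 1 and ejects 1. So w(3) = 1. P is now [[2, 6]].
Step i=2: Q has 2 at row 1, column 2; remove that cell from P, ejecting 6. So w(2) = 6. P is now [[2]].
Step i=1: Q has 1 at row 1, column 1; remove that cell from P, ejecting 2. So w(1) = 2. P is now [].

So w = 2 6 1 3 4 5.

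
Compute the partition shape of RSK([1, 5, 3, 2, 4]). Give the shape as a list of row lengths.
[3, 1, 1]

Row-insert each entry into an empty tableau.

After inserting 1: P = [[1]].
After inserting 5: P = [[1, 5]].
After inserting 3: P = [[1, 3], [5]].
After inserting 2: P = [[1, 2], [3], [5]].
After inserting 4: P = [[1, 2, 4], [3], [5]].

The final insertion tableau P = [[1, 2, 4], [3], [5]] has shape [3, 1, 1].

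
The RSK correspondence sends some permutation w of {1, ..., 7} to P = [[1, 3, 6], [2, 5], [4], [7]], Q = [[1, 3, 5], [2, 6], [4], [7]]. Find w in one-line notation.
Reverse the RSK construction: for i from n down to 1, find the cell of Q containing i, remove the entry at that cell from P, and reverse-bump it up through P; the value ejected from row 1 is w(i).

Step i=7: Q has 7 at row 4, column 1; remove 7 from row 4 of P and reverse-bump: 7 enters row 3 and ejects 4; 4 enters row 2 and ejects 2; 2 enters row 1 and ejects 1. So w(7) = 1. P is now [[2, 3, 6], [4, 5], [7]].
Step i=6: Q has 6 at row 2, column 2; remove 5 from row 2 of P and reverse-bump: 5 enters row 1 and ejects 3. So w(6) = 3. P is now [[2, 5, 6], [4], [7]].
Step i=5: Q has 5 at row 1, column 3; remove that cell from P, ejecting 6. So w(5) = 6. P is now [[2, 5], [4], [7]].
Step i=4: Q has 4 at row 3, column 1; remove 7 from row 3 of P and reverse-bump: 7 enters row 2 and ejects 4; 4 enters row 1 and ejects 2. So w(4) = 2. P is now [[4, 5], [7]].
Step i=3: Q has 3 at row 1, column 2; remove that cell from P, ejecting 5. So w(3) = 5. P is now [[4], [7]].
Step i=2: Q has 2 at row 2, column 1; remove 7 from row 2 of P and reverse-bump: 7 enters row 1 and ejects 4. So w(2) = 4. P is now [[7]].
Step i=1: Q has 1 at row 1, column 1; remove that cell from P, ejecting 7. So w(1) = 7. P is now [].

So w = 7 4 5 2 6 3 1.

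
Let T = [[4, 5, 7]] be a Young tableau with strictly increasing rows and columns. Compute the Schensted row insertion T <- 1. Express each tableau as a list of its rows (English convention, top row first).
[[1, 5, 7], [4]]

In row 1, 1 replaces 4 (the leftmost entry greater than 1); 4 is bumped to row 2. 4 starts a new row 2. The new tableau is [[1, 5, 7], [4]].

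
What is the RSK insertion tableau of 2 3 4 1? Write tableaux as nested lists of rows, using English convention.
After inserting 2: P = [[2]].
After inserting 3: P = [[2, 3]].
After inserting 4: P = [[2, 3, 4]].
After inserting 1: P = [[1, 3, 4], [2]].

So P = [[1, 3, 4], [2]].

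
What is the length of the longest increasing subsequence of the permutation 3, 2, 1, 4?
2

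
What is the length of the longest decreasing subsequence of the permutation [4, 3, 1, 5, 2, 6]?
3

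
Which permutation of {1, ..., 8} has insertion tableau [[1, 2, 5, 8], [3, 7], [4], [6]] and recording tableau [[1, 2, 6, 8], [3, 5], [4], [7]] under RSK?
6 7 4 1 3 5 2 8

Reverse the RSK construction: for i from n down to 1, find the cell of Q containing i, remove the entry at that cell from P, and reverse-bump it up through P; the value ejected from row 1 is w(i).

Step i=8: Q has 8 at row 1, column 4; remove that cell from P, ejecting 8. So w(8) = 8. P is now [[1, 2, 5], [3, 7], [4], [6]].
Step i=7: Q has 7 at row 4, column 1; remove 6 from row 4 of P and reverse-bump: 6 enters row 3 and ejects 4; 4 enters row 2 and ejects 3; 3 enters row 1 and ejects 2. So w(7) = 2. P is now [[1, 3, 5], [4, 7], [6]].
Step i=6: Q has 6 at row 1, column 3; remove that cell from P, ejecting 5. So w(6) = 5. P is now [[1, 3], [4, 7], [6]].
Step i=5: Q has 5 at row 2, column 2; remove 7 from row 2 of P and reverse-bump: 7 enters row 1 and ejects 3. So w(5) = 3. P is now [[1, 7], [4], [6]].
Step i=4: Q has 4 at row 3, column 1; remove 6 from row 3 of P and reverse-bump: 6 enters row 2 and ejects 4; 4 enters row 1 and ejects 1. So w(4) = 1. P is now [[4, 7], [6]].
Step i=3: Q has 3 at row 2, column 1; remove 6 from row 2 of P and reverse-bump: 6 enters row 1 and ejects 4. So w(3) = 4. P is now [[6, 7]].
Step i=2: Q has 2 at row 1, column 2; remove that cell from P, ejecting 7. So w(2) = 7. P is now [[6]].
Step i=1: Q has 1 at row 1, column 1; remove that cell from P, ejecting 6. So w(1) = 6. P is now [].

So w = 6 7 4 1 3 5 2 8.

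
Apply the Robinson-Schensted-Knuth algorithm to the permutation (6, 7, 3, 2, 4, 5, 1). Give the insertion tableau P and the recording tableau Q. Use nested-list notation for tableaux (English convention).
P = [[1, 4, 5], [2, 7], [3], [6]], Q = [[1, 2, 6], [3, 5], [4], [7]]

Insert each entry of the permutation into P by Schensted row insertion, recording in Q the position of each new cell.

After inserting 6: P = [[6]].
After inserting 7: P = [[6, 7]].
After inserting 3: P = [[3, 7], [6]].
After inserting 2: P = [[2, 7], [3], [6]].
After inserting 4: P = [[2, 4], [3, 7], [6]].
After inserting 5: P = [[2, 4, 5], [3, 7], [6]].
After inserting 1: P = [[1, 4, 5], [2, 7], [3], [6]].

So P = [[1, 4, 5], [2, 7], [3], [6]], Q = [[1, 2, 6], [3, 5], [4], [7]].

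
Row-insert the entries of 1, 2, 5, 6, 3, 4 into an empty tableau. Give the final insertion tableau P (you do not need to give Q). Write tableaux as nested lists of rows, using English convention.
Insert 1: appended to row 1. P = [[1]].
Insert 2: appended to row 1. P = [[1, 2]].
Insert 5: appended to row 1. P = [[1, 2, 5]].
Insert 6: appended to row 1. P = [[1, 2, 5, 6]].
Insert 3: 3 bumps 5 from row 1; 5 starts row 2. P = [[1, 2, 3, 6], [5]].
Insert 4: 4 bumps 6 from row 1; 6 appends to row 2. P = [[1, 2, 3, 4], [5, 6]].

So P = [[1, 2, 3, 4], [5, 6]].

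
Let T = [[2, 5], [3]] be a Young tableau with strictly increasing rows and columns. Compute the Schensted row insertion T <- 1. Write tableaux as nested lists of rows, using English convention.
[[1, 5], [2], [3]]

In row 1, 1 replaces 2 (the leftmost entry greater than 1); 2 is bumped to row 2. In row 2, 2 replaces 3 (the leftmost entry greater than 2); 3 is bumped to row 3. 3 starts a new row 3. The new tableau is [[1, 5], [2], [3]].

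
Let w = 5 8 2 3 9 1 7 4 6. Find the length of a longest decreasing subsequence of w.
3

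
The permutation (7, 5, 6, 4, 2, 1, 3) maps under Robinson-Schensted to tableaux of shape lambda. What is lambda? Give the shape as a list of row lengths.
[2, 2, 1, 1, 1]

Row-insert each entry into an empty tableau.

After inserting 7: P = [[7]].
After inserting 5: P = [[5], [7]].
After inserting 6: P = [[5, 6], [7]].
After inserting 4: P = [[4, 6], [5], [7]].
After inserting 2: P = [[2, 6], [4], [5], [7]].
After inserting 1: P = [[1, 6], [2], [4], [5], [7]].
After inserting 3: P = [[1, 3], [2, 6], [4], [5], [7]].

The final insertion tableau P = [[1, 3], [2, 6], [4], [5], [7]] has shape [2, 2, 1, 1, 1].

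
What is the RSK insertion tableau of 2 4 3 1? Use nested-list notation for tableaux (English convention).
Insert 2: appended to row 1. P = [[2]].
Insert 4: appended to row 1. P = [[2, 4]].
Insert 3: 3 bumps 4 from row 1; 4 starts row 2. P = [[2, 3], [4]].
Insert 1: 1 bumps 2 from row 1; 2 bumps 4 from row 2; 4 starts row 3. P = [[1, 3], [2], [4]].

So P = [[1, 3], [2], [4]].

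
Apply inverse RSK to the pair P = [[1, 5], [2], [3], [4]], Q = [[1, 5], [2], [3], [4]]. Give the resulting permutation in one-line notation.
4 3 2 1 5

Reverse RSK: for i = n, n-1, ..., 1, locate i in Q, remove the corresponding corner cell from P, and reverse-bump its entry up through P; the value ejected from row 1 is w(i).

So w = 4 3 2 1 5.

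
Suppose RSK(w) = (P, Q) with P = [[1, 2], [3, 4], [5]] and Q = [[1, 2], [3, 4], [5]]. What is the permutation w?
3 5 1 4 2

Reverse RSK: for i = n, n-1, ..., 1, locate i in Q, remove the corresponding corner cell from P, and reverse-bump its entry up through P; the value ejected from row 1 is w(i).

So w = 3 5 1 4 2.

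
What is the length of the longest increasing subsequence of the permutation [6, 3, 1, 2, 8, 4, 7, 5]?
4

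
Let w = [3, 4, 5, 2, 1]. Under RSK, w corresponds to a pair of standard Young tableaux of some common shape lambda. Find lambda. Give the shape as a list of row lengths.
[3, 1, 1]

Row-insert each entry into an empty tableau.

After inserting 3: P = [[3]].
After inserting 4: P = [[3, 4]].
After inserting 5: P = [[3, 4, 5]].
After inserting 2: P = [[2, 4, 5], [3]].
After inserting 1: P = [[1, 4, 5], [2], [3]].

The final insertion tableau P = [[1, 4, 5], [2], [3]] has shape [3, 1, 1].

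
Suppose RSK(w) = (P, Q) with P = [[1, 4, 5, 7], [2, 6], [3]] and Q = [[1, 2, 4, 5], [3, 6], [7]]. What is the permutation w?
3 4 2 6 7 5 1

Reverse the RSK construction: for i from n down to 1, find the cell of Q containing i, remove the entry at that cell from P, and reverse-bump it up through P; the value ejected from row 1 is w(i).

Step i=7: Q has 7 at row 3, column 1; remove 3 from row 3 of P and reverse-bump: 3 enters row 2 and ejects 2; 2 enters row 1 and ejects 1. So w(7) = 1. P is now [[2, 4, 5, 7], [3, 6]].
Step i=6: Q has 6 at row 2, column 2; remove 6 from row 2 of P and reverse-bump: 6 enters row 1 and ejects 5. So w(6) = 5. P is now [[2, 4, 6, 7], [3]].
Step i=5: Q has 5 at row 1, column 4; remove that cell from P, ejecting 7. So w(5) = 7. P is now [[2, 4, 6], [3]].
Step i=4: Q has 4 at row 1, column 3; remove that cell from P, ejecting 6. So w(4) = 6. P is now [[2, 4], [3]].
Step i=3: Q has 3 at row 2, column 1; remove 3 from row 2 of P and reverse-bump: 3 enters row 1 and ejects 2. So w(3) = 2. P is now [[3, 4]].
Step i=2: Q has 2 at row 1, column 2; remove that cell from P, ejecting 4. So w(2) = 4. P is now [[3]].
Step i=1: Q has 1 at row 1, column 1; remove that cell from P, ejecting 3. So w(1) = 3. P is now [].

So w = 3 4 2 6 7 5 1.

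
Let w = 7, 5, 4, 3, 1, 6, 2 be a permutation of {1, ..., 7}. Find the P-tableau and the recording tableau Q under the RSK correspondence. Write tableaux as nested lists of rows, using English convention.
P = [[1, 2], [3, 6], [4], [5], [7]], Q = [[1, 6], [2, 7], [3], [4], [5]]

Insert each entry of the permutation into P by Schensted row insertion, recording in Q the position of each new cell.

Insert 7: appended to row 1. P = [[7]].
Insert 5: 5 bumps 7 from row 1; 7 starts row 2. P = [[5], [7]].
Insert 4: 4 bumps 5 from row 1; 5 bumps 7 from row 2; 7 starts row 3. P = [[4], [5], [7]].
Insert 3: 3 bumps 4 from row 1; 4 bumps 5 from row 2; 5 bumps 7 from row 3; 7 starts row 4. P = [[3], [4], [5], [7]].
Insert 1: 1 bumps 3 from row 1; 3 bumps 4 from row 2; 4 bumps 5 from row 3; 5 bumps 7 from row 4; 7 starts row 5. P = [[1], [3], [4], [5], [7]].
Insert 6: appended to row 1. P = [[1, 6], [3], [4], [5], [7]].
Insert 2: 2 bumps 6 from row 1; 6 appends to row 2. P = [[1, 2], [3, 6], [4], [5], [7]].

So P = [[1, 2], [3, 6], [4], [5], [7]], Q = [[1, 6], [2, 7], [3], [4], [5]].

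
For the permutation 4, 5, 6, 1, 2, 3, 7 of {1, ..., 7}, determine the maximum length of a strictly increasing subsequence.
4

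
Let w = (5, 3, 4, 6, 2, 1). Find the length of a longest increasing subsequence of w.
3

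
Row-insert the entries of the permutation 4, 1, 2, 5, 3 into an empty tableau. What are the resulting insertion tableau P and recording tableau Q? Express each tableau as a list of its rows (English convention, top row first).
Insert each entry of the permutation into P by Schensted row insertion, recording in Q the position of each new cell.

Insert 4: appended to row 1. P = [[4]].
Insert 1: 1 bumps 4 from row 1; 4 starts row 2. P = [[1], [4]].
Insert 2: appended to row 1. P = [[1, 2], [4]].
Insert 5: appended to row 1. P = [[1, 2, 5], [4]].
Insert 3: 3 bumps 5 from row 1; 5 appends to row 2. P = [[1, 2, 3], [4, 5]].

So P = [[1, 2, 3], [4, 5]], Q = [[1, 3, 4], [2, 5]].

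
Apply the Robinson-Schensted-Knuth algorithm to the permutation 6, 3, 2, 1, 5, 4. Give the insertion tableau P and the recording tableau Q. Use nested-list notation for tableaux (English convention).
P = [[1, 4], [2, 5], [3], [6]], Q = [[1, 5], [2, 6], [3], [4]]

Insert each entry of the permutation into P by Schensted row insertion, recording in Q the position of each new cell.

Insert 6: appended to row 1. P = [[6]].
Insert 3: 3 bumps 6 from row 1; 6 starts row 2. P = [[3], [6]].
Insert 2: 2 bumps 3 from row 1; 3 bumps 6 from row 2; 6 starts row 3. P = [[2], [3], [6]].
Insert 1: 1 bumps 2 from row 1; 2 bumps 3 from row 2; 3 bumps 6 from row 3; 6 starts row 4. P = [[1], [2], [3], [6]].
Insert 5: appended to row 1. P = [[1, 5], [2], [3], [6]].
Insert 4: 4 bumps 5 from row 1; 5 appends to row 2. P = [[1, 4], [2, 5], [3], [6]].

So P = [[1, 4], [2, 5], [3], [6]], Q = [[1, 5], [2, 6], [3], [4]].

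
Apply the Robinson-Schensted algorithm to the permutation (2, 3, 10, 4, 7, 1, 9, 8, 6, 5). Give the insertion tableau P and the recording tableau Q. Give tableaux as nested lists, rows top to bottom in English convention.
P = [[1, 3, 4, 5, 8], [2, 6], [7], [9], [10]], Q = [[1, 2, 3, 5, 7], [4, 8], [6], [9], [10]]

Insert each entry of the permutation into P by Schensted row insertion, recording in Q the position of each new cell.

Insert 2: appended to row 1. P = [[2]].
Insert 3: appended to row 1. P = [[2, 3]].
Insert 10: appended to row 1. P = [[2, 3, 10]].
Insert 4: 4 bumps 10 from row 1; 10 starts row 2. P = [[2, 3, 4], [10]].
Insert 7: appended to row 1. P = [[2, 3, 4, 7], [10]].
Insert 1: 1 bumps 2 from row 1; 2 bumps 10 from row 2; 10 starts row 3. P = [[1, 3, 4, 7], [2], [10]].
Insert 9: appended to row 1. P = [[1, 3, 4, 7, 9], [2], [10]].
Insert 8: 8 bumps 9 from row 1; 9 appends to row 2. P = [[1, 3, 4, 7, 8], [2, 9], [10]].
Insert 6: 6 bumps 7 from row 1; 7 bumps 9 from row 2; 9 bumps 10 from row 3; 10 starts row 4. P = [[1, 3, 4, 6, 8], [2, 7], [9], [10]].
Insert 5: 5 bumps 6 from row 1; 6 bumps 7 from row 2; 7 bumps 9 from row 3; 9 bumps 10 from row 4; 10 starts row 5. P = [[1, 3, 4, 5, 8], [2, 6], [7], [9], [10]].

So P = [[1, 3, 4, 5, 8], [2, 6], [7], [9], [10]], Q = [[1, 2, 3, 5, 7], [4, 8], [6], [9], [10]].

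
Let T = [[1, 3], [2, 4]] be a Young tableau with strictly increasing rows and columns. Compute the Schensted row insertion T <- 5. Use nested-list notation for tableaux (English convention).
[[1, 3, 5], [2, 4]]

5 is larger than every entry of row 1, so it is appended to row 1. The new tableau is [[1, 3, 5], [2, 4]].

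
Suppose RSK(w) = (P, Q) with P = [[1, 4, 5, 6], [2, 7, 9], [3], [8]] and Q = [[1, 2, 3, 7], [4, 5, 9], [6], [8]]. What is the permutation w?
3 4 8 2 7 5 9 1 6

Reverse RSK: for i = n, n-1, ..., 1, locate i in Q, remove the corresponding corner cell from P, and reverse-bump its entry up through P; the value ejected from row 1 is w(i).

So w = 3 4 8 2 7 5 9 1 6.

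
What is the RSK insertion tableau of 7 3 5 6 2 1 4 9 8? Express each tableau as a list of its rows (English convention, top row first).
P = [[1, 4, 6, 8], [2, 5, 9], [3], [7]]

Insert 7: appended to row 1. P = [[7]].
Insert 3: 3 bumps 7 from row 1; 7 starts row 2. P = [[3], [7]].
Insert 5: appended to row 1. P = [[3, 5], [7]].
Insert 6: appended to row 1. P = [[3, 5, 6], [7]].
Insert 2: 2 bumps 3 from row 1; 3 bumps 7 from row 2; 7 starts row 3. P = [[2, 5, 6], [3], [7]].
Insert 1: 1 bumps 2 from row 1; 2 bumps 3 from row 2; 3 bumps 7 from row 3; 7 starts row 4. P = [[1, 5, 6], [2], [3], [7]].
Insert 4: 4 bumps 5 from row 1; 5 appends to row 2. P = [[1, 4, 6], [2, 5], [3], [7]].
Insert 9: appended to row 1. P = [[1, 4, 6, 9], [2, 5], [3], [7]].
Insert 8: 8 bumps 9 from row 1; 9 appends to row 2. P = [[1, 4, 6, 8], [2, 5, 9], [3], [7]].

So P = [[1, 4, 6, 8], [2, 5, 9], [3], [7]].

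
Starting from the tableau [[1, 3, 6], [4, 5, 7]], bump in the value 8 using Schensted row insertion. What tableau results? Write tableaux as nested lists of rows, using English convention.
8 is larger than every entry of row 1, so it is appended to row 1. The new tableau is [[1, 3, 6, 8], [4, 5, 7]].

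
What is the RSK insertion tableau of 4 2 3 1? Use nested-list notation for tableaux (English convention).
Insert 4: appended to row 1. P = [[4]].
Insert 2: 2 bumps 4 from row 1; 4 starts row 2. P = [[2], [4]].
Insert 3: appended to row 1. P = [[2, 3], [4]].
Insert 1: 1 bumps 2 from row 1; 2 bumps 4 from row 2; 4 starts row 3. P = [[1, 3], [2], [4]].

So P = [[1, 3], [2], [4]].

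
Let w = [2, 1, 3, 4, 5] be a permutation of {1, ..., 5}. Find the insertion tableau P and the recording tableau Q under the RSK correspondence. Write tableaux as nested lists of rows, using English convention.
Insert each entry of the permutation into P by Schensted row insertion, recording in Q the position of each new cell.

Insert 2: appended to row 1. P = [[2]].
Insert 1: 1 bumps 2 from row 1; 2 starts row 2. P = [[1], [2]].
Insert 3: appended to row 1. P = [[1, 3], [2]].
Insert 4: appended to row 1. P = [[1, 3, 4], [2]].
Insert 5: appended to row 1. P = [[1, 3, 4, 5], [2]].

So P = [[1, 3, 4, 5], [2]], Q = [[1, 3, 4, 5], [2]].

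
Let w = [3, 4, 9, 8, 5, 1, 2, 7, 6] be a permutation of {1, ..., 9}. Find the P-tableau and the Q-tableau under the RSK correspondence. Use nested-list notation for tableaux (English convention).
Insert each entry of the permutation into P by Schensted row insertion, recording in Q the position of each new cell.

Insert 3: appended to row 1. P = [[3]].
Insert 4: appended to row 1. P = [[3, 4]].
Insert 9: appended to row 1. P = [[3, 4, 9]].
Insert 8: 8 bumps 9 from row 1; 9 starts row 2. P = [[3, 4, 8], [9]].
Insert 5: 5 bumps 8 from row 1; 8 bumps 9 from row 2; 9 starts row 3. P = [[3, 4, 5], [8], [9]].
Insert 1: 1 bumps 3 from row 1; 3 bumps 8 from row 2; 8 bumps 9 from row 3; 9 starts row 4. P = [[1, 4, 5], [3], [8], [9]].
Insert 2: 2 bumps 4 from row 1; 4 appends to row 2. P = [[1, 2, 5], [3, 4], [8], [9]].
Insert 7: appended to row 1. P = [[1, 2, 5, 7], [3, 4], [8], [9]].
Insert 6: 6 bumps 7 from row 1; 7 appends to row 2. P = [[1, 2, 5, 6], [3, 4, 7], [8], [9]].

So P = [[1, 2, 5, 6], [3, 4, 7], [8], [9]], Q = [[1, 2, 3, 8], [4, 7, 9], [5], [6]].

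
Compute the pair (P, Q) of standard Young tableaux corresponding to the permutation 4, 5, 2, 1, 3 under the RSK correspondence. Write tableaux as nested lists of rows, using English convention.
Insert each entry of the permutation into P by Schensted row insertion, recording in Q the position of each new cell.

Insert 4: appended to row 1. P = [[4]].
Insert 5: appended to row 1. P = [[4, 5]].
Insert 2: 2 bumps 4 from row 1; 4 starts row 2. P = [[2, 5], [4]].
Insert 1: 1 bumps 2 from row 1; 2 bumps 4 from row 2; 4 starts row 3. P = [[1, 5], [2], [4]].
Insert 3: 3 bumps 5 from row 1; 5 appends to row 2. P = [[1, 3], [2, 5], [4]].

So P = [[1, 3], [2, 5], [4]], Q = [[1, 2], [3, 5], [4]].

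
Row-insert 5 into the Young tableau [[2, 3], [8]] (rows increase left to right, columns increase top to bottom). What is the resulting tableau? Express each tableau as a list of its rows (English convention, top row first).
5 is larger than every entry of row 1, so it is appended to row 1. The new tableau is [[2, 3, 5], [8]].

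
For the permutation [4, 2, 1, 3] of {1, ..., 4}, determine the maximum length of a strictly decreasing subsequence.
3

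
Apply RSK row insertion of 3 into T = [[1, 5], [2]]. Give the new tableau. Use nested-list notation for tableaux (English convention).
[[1, 3], [2, 5]]

In row 1, 3 replaces 5 (the leftmost entry greater than 3); 5 is bumped to row 2. 5 is appended to row 2. The new tableau is [[1, 3], [2, 5]].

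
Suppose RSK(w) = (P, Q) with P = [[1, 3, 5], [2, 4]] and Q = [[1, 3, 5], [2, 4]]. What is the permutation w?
Reverse the RSK construction: for i from n down to 1, find the cell of Q containing i, remove the entry at that cell from P, and reverse-bump it up through P; the value ejected from row 1 is w(i).

Step i=5: Q has 5 at row 1, column 3; remove that cell from P, ejecting 5. So w(5) = 5. P is now [[1, 3], [2, 4]].
Step i=4: Q has 4 at row 2, column 2; remove 4 from row 2 of P and reverse-bump: 4 enters row 1 and ejects 3. So w(4) = 3. P is now [[1, 4], [2]].
Step i=3: Q has 3 at row 1, column 2; remove that cell from P, ejecting 4. So w(3) = 4. P is now [[1], [2]].
Step i=2: Q has 2 at row 2, column 1; remove 2 from row 2 of P and reverse-bump: 2 enters row 1 and ejects 1. So w(2) = 1. P is now [[2]].
Step i=1: Q has 1 at row 1, column 1; remove that cell from P, ejecting 2. So w(1) = 2. P is now [].

So w = 2 1 4 3 5.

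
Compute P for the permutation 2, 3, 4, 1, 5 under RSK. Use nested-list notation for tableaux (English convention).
P = [[1, 3, 4, 5], [2]]

Insert 2: appended to row 1. P = [[2]].
Insert 3: appended to row 1. P = [[2, 3]].
Insert 4: appended to row 1. P = [[2, 3, 4]].
Insert 1: 1 bumps 2 from row 1; 2 starts row 2. P = [[1, 3, 4], [2]].
Insert 5: appended to row 1. P = [[1, 3, 4, 5], [2]].

So P = [[1, 3, 4, 5], [2]].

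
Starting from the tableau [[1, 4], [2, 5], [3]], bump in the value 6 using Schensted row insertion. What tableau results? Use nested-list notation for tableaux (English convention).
[[1, 4, 6], [2, 5], [3]]

6 is larger than every entry of row 1, so it is appended to row 1. The new tableau is [[1, 4, 6], [2, 5], [3]].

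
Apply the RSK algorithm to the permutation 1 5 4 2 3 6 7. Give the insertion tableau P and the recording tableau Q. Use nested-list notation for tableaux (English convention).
P = [[1, 2, 3, 6, 7], [4], [5]], Q = [[1, 2, 5, 6, 7], [3], [4]]

Insert each entry of the permutation into P by Schensted row insertion, recording in Q the position of each new cell.

Insert 1: appended to row 1. P = [[1]].
Insert 5: appended to row 1. P = [[1, 5]].
Insert 4: 4 bumps 5 from row 1; 5 starts row 2. P = [[1, 4], [5]].
Insert 2: 2 bumps 4 from row 1; 4 bumps 5 from row 2; 5 starts row 3. P = [[1, 2], [4], [5]].
Insert 3: appended to row 1. P = [[1, 2, 3], [4], [5]].
Insert 6: appended to row 1. P = [[1, 2, 3, 6], [4], [5]].
Insert 7: appended to row 1. P = [[1, 2, 3, 6, 7], [4], [5]].

So P = [[1, 2, 3, 6, 7], [4], [5]], Q = [[1, 2, 5, 6, 7], [3], [4]].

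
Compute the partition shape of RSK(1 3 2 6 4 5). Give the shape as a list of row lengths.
[4, 2]

Row-insert each entry into an empty tableau.

After inserting 1: P = [[1]].
After inserting 3: P = [[1, 3]].
After inserting 2: P = [[1, 2], [3]].
After inserting 6: P = [[1, 2, 6], [3]].
After inserting 4: P = [[1, 2, 4], [3, 6]].
After inserting 5: P = [[1, 2, 4, 5], [3, 6]].

The final insertion tableau P = [[1, 2, 4, 5], [3, 6]] has shape [4, 2].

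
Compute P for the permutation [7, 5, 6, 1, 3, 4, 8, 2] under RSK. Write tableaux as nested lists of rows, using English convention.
After inserting 7: P = [[7]].
After inserting 5: P = [[5], [7]].
After inserting 6: P = [[5, 6], [7]].
After inserting 1: P = [[1, 6], [5], [7]].
After inserting 3: P = [[1, 3], [5, 6], [7]].
After inserting 4: P = [[1, 3, 4], [5, 6], [7]].
After inserting 8: P = [[1, 3, 4, 8], [5, 6], [7]].
After inserting 2: P = [[1, 2, 4, 8], [3, 6], [5], [7]].

So P = [[1, 2, 4, 8], [3, 6], [5], [7]].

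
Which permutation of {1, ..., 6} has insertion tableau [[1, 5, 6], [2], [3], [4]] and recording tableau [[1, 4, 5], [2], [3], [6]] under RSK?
4 3 2 5 6 1

Reverse the RSK construction: for i from n down to 1, find the cell of Q containing i, remove the entry at that cell from P, and reverse-bump it up through P; the value ejected from row 1 is w(i).

Step i=6: Q has 6 at row 4, column 1; remove 4 from row 4 of P and reverse-bump: 4 enters row 3 and ejects 3; 3 enters row 2 and ejects 2; 2 enters row 1 and ejects 1. So w(6) = 1. P is now [[2, 5, 6], [3], [4]].
Step i=5: Q has 5 at row 1, column 3; remove that cell from P, ejecting 6. So w(5) = 6. P is now [[2, 5], [3], [4]].
Step i=4: Q has 4 at row 1, column 2; remove that cell from P, ejecting 5. So w(4) = 5. P is now [[2], [3], [4]].
Step i=3: Q has 3 at row 3, column 1; remove 4 from row 3 of P and reverse-bump: 4 enters row 2 and ejects 3; 3 enters row 1 and ejects 2. So w(3) = 2. P is now [[3], [4]].
Step i=2: Q has 2 at row 2, column 1; remove 4 from row 2 of P and reverse-bump: 4 enters row 1 and ejects 3. So w(2) = 3. P is now [[4]].
Step i=1: Q has 1 at row 1, column 1; remove that cell from P, ejecting 4. So w(1) = 4. P is now [].

So w = 4 3 2 5 6 1.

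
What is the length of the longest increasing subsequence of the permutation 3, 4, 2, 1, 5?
3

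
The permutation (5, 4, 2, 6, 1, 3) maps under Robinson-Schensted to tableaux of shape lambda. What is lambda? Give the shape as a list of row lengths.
[2, 2, 1, 1]

Row-insert each entry into an empty tableau.

After inserting 5: P = [[5]].
After inserting 4: P = [[4], [5]].
After inserting 2: P = [[2], [4], [5]].
After inserting 6: P = [[2, 6], [4], [5]].
After inserting 1: P = [[1, 6], [2], [4], [5]].
After inserting 3: P = [[1, 3], [2, 6], [4], [5]].

The final insertion tableau P = [[1, 3], [2, 6], [4], [5]] has shape [2, 2, 1, 1].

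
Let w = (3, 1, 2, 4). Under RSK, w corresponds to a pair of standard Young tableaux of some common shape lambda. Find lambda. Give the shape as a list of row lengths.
[3, 1]

Row-insert each entry into an empty tableau.

After inserting 3: P = [[3]].
After inserting 1: P = [[1], [3]].
After inserting 2: P = [[1, 2], [3]].
After inserting 4: P = [[1, 2, 4], [3]].

The final insertion tableau P = [[1, 2, 4], [3]] has shape [3, 1].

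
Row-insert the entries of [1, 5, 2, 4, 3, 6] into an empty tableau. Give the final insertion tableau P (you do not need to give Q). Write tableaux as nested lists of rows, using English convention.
P = [[1, 2, 3, 6], [4], [5]]

Insert 1: appended to row 1. P = [[1]].
Insert 5: appended to row 1. P = [[1, 5]].
Insert 2: 2 bumps 5 from row 1; 5 starts row 2. P = [[1, 2], [5]].
Insert 4: appended to row 1. P = [[1, 2, 4], [5]].
Insert 3: 3 bumps 4 from row 1; 4 bumps 5 from row 2; 5 starts row 3. P = [[1, 2, 3], [4], [5]].
Insert 6: appended to row 1. P = [[1, 2, 3, 6], [4], [5]].

So P = [[1, 2, 3, 6], [4], [5]].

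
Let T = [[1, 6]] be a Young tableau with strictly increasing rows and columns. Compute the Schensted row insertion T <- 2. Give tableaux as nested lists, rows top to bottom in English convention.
[[1, 2], [6]]

In row 1, 2 replaces 6 (the leftmost entry greater than 2); 6 is bumped to row 2. 6 starts a new row 2. The new tableau is [[1, 2], [6]].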